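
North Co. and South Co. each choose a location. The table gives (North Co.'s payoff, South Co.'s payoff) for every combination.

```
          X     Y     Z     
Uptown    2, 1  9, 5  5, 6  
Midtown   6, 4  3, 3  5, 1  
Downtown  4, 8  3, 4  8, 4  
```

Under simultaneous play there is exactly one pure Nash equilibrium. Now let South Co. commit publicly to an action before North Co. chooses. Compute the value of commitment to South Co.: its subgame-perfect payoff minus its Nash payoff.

1

North Co. best-responds to each possible South Co. move:
- X → North Co. plays Midtown (best of 2, 6, 4); South Co. gets 4.
- Y → North Co. plays Uptown (best of 9, 3, 3); South Co. gets 5.
- Z → North Co. plays Downtown (best of 5, 5, 8); South Co. gets 4.
Maximizing over 4, 5, 4, South Co. chooses Y. Subgame-perfect outcome: (Uptown, Y) with payoffs (9, 5).
For the simultaneous game, intersect best replies.
North Co.'s best replies: X→Midtown; Y→Uptown; Z→Downtown.
South Co.'s best replies: Uptown→Z; Midtown→X; Downtown→X.
Only (Midtown, X) has each player best-responding; Nash payoffs (6, 4).
South Co.'s commitment gain: 5 − 4 = 1.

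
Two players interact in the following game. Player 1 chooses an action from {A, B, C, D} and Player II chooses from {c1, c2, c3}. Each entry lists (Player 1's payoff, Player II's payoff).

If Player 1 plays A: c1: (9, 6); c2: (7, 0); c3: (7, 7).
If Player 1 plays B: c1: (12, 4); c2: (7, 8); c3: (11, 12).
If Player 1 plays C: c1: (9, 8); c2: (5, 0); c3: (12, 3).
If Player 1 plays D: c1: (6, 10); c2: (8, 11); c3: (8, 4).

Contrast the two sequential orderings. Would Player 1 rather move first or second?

first

If Player 1 leads: Player II's best replies are A→c3, B→c3, C→c1, D→c2; Player 1's induced payoffs 7, 11, 9, 8; outcome (B, c3), payoffs (11, 12).
If Player II leads: Player 1's best replies are c1→B, c2→D, c3→C; Player II's induced payoffs 4, 11, 3; outcome (D, c2), payoffs (8, 11).
Player 1 gets 11 moving first and 8 moving second, so Player 1 prefers to move first.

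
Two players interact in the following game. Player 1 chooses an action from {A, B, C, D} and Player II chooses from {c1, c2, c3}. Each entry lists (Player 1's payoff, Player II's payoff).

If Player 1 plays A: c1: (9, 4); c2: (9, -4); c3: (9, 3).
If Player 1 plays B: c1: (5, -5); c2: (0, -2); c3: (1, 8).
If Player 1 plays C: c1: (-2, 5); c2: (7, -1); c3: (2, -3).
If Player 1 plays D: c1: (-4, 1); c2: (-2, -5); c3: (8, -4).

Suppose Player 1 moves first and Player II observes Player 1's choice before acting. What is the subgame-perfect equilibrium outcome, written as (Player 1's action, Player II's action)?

(A, c1)

Work backward from Player II's decision.
- A → Player II plays c1 (best of 4, -4, 3); Player 1 gets 9.
- B → Player II plays c3 (best of -5, -2, 8); Player 1 gets 1.
- C → Player II plays c1 (best of 5, -1, -3); Player 1 gets -2.
- D → Player II plays c1 (best of 1, -5, -4); Player 1 gets -4.
Maximizing over 9, 1, -2, -4, Player 1 chooses A. Subgame-perfect outcome: (A, c1) with payoffs (9, 4).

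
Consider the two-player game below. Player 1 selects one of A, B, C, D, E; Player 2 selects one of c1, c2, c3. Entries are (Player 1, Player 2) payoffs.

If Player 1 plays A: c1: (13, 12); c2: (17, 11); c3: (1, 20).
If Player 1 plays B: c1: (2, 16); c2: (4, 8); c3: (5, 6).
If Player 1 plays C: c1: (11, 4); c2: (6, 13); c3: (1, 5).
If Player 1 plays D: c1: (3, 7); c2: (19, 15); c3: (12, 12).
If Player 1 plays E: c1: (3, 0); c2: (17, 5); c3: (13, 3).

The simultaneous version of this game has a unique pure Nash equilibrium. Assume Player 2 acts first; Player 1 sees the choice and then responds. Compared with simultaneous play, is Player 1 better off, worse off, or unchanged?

unchanged

Work backward from Player 1's decision.
- c1: Player 1 compares 13, 2, 11, 3, 3 and picks A; Player 2 would get 12.
- c2: Player 1 compares 17, 4, 6, 19, 17 and picks D; Player 2 would get 15.
- c3: Player 1 compares 1, 5, 1, 12, 13 and picks E; Player 2 would get 3.
Among 12, 15, 3, the best is 15 at c2. Subgame-perfect outcome: (D, c2) with payoffs (19, 15).
Now find the simultaneous Nash equilibrium.
Player 1's best replies: c1→A; c2→D; c3→E.
Player 2's best replies: A→c3; B→c1; C→c2; D→c2; E→c2.
The unique mutual best reply is (D, c2), giving (19, 15).
Player 1 earns 19 sequentially versus 19 at the Nash outcome: unchanged.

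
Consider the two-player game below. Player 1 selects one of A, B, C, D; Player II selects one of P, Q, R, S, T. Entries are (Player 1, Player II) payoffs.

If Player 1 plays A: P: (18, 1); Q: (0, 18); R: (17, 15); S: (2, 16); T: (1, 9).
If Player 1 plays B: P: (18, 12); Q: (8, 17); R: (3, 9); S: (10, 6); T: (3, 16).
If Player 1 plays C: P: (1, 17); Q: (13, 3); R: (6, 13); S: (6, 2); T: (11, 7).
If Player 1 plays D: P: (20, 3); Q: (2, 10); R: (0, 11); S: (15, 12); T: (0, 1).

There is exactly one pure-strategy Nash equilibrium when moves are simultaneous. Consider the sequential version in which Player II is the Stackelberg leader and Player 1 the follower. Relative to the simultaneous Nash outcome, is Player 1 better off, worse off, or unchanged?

Solve by backward induction (Player II leads).
- P: Player 1 compares 18, 18, 1, 20 and picks D; Player II would get 3.
- Q: Player 1 compares 0, 8, 13, 2 and picks C; Player II would get 3.
- R: Player 1 compares 17, 3, 6, 0 and picks A; Player II would get 15.
- S: Player 1 compares 2, 10, 6, 15 and picks D; Player II would get 12.
- T: Player 1 compares 1, 3, 11, 0 and picks C; Player II would get 7.
Maximizing over 3, 3, 15, 12, 7, Player II chooses R. Subgame-perfect outcome: (A, R) with payoffs (17, 15).
Now find the simultaneous Nash equilibrium.
Player 1's best replies: P→D; Q→C; R→A; S→D; T→C.
Player II's best replies: A→Q; B→Q; C→P; D→S.
The unique mutual best reply is (D, S), giving (15, 12).
Player 1 earns 17 sequentially versus 15 at the Nash outcome: better off.

better off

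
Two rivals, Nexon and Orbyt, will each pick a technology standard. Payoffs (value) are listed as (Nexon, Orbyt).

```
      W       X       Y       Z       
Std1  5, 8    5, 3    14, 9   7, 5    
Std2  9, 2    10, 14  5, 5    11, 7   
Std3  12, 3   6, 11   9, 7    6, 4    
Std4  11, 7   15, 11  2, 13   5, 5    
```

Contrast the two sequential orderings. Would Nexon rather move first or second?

If Nexon leads: Orbyt's best replies are Std1→Y, Std2→X, Std3→X, Std4→Y; Nexon's induced payoffs 14, 10, 6, 2; outcome (Std1, Y), payoffs (14, 9).
If Orbyt leads: Nexon's best replies are W→Std3, X→Std4, Y→Std1, Z→Std2; Orbyt's induced payoffs 3, 11, 9, 7; outcome (Std4, X), payoffs (15, 11).
Nexon gets 14 moving first and 15 moving second, so Nexon prefers to move second.

second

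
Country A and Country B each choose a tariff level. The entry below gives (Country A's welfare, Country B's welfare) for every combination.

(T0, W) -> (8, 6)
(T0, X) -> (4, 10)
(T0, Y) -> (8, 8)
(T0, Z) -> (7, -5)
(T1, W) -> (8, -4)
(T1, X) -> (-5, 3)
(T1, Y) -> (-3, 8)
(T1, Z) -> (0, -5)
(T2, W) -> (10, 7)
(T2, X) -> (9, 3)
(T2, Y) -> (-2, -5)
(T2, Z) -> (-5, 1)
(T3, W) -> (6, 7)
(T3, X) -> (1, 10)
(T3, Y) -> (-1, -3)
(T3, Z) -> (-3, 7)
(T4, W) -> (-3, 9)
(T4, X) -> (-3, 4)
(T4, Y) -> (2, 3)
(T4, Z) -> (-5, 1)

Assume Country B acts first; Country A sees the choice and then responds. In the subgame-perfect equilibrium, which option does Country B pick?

Work backward from Country A's decision.
- W: Country A compares 8, 8, 10, 6, -3 and picks T2; Country B would get 7.
- X: Country A compares 4, -5, 9, 1, -3 and picks T2; Country B would get 3.
- Y: Country A compares 8, -3, -2, -1, 2 and picks T0; Country B would get 8.
- Z: Country A compares 7, 0, -5, -3, -5 and picks T0; Country B would get -5.
Maximizing over 7, 3, 8, -5, Country B chooses Y. Subgame-perfect outcome: (T0, Y) with payoffs (8, 8).

Y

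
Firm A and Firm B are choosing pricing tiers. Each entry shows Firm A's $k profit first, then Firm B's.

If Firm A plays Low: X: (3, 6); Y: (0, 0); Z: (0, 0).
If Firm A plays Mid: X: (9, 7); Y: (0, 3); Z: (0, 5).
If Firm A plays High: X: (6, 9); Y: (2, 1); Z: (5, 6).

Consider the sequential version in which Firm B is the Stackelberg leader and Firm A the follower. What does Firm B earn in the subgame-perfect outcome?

Firm A best-responds to each possible Firm B move:
- X: BR = Mid, leader payoff 7.
- Y: BR = High, leader payoff 1.
- Z: BR = High, leader payoff 6.
Firm B's induced payoffs are 7, 1, 6, so Firm B commits to X. Subgame-perfect outcome: (Mid, X) with payoffs (9, 7).

7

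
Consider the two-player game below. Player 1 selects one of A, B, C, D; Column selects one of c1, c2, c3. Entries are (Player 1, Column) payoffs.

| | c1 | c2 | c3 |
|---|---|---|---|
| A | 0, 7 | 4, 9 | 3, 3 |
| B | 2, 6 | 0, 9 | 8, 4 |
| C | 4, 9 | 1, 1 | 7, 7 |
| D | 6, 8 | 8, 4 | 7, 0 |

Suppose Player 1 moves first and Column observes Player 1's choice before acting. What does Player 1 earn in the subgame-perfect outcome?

6

Work backward from Column's decision.
- A: BR = c2, leader payoff 4.
- B: BR = c2, leader payoff 0.
- C: BR = c1, leader payoff 4.
- D: BR = c1, leader payoff 6.
Among 4, 0, 4, 6, the best is 6 at D. Subgame-perfect outcome: (D, c1) with payoffs (6, 8).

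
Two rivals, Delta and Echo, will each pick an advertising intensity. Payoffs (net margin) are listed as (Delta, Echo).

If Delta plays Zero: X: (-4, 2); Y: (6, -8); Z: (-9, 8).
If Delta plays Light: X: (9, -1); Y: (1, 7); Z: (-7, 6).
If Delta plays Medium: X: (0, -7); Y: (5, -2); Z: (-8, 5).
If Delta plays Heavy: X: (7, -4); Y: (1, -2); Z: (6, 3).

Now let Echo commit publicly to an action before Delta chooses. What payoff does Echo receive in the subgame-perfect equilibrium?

3

Solve by backward induction (Echo leads).
- X: BR = Light, leader payoff -1.
- Y: BR = Zero, leader payoff -8.
- Z: BR = Heavy, leader payoff 3.
Echo's induced payoffs are -1, -8, 3, so Echo commits to Z. Subgame-perfect outcome: (Heavy, Z) with payoffs (6, 3).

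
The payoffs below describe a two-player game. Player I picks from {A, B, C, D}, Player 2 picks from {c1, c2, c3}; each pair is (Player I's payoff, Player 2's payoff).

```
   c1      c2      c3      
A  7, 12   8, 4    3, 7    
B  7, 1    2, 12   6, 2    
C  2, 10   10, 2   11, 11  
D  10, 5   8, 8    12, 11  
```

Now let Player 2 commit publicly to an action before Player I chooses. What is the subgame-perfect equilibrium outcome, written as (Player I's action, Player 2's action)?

(D, c3)

Solve by backward induction (Player 2 leads).
- c1: Player I compares 7, 7, 2, 10 and picks D; Player 2 would get 5.
- c2: Player I compares 8, 2, 10, 8 and picks C; Player 2 would get 2.
- c3: Player I compares 3, 6, 11, 12 and picks D; Player 2 would get 11.
Among 5, 2, 11, the best is 11 at c3. Subgame-perfect outcome: (D, c3) with payoffs (12, 11).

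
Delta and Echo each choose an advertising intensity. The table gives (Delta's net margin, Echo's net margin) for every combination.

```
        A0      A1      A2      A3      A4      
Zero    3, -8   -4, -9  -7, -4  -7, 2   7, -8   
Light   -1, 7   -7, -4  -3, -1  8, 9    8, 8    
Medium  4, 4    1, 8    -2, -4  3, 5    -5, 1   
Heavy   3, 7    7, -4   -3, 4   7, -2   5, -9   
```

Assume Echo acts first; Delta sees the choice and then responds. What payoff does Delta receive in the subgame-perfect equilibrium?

8

Backward induction with Echo moving first.
- A0: Delta compares 3, -1, 4, 3 and picks Medium; Echo would get 4.
- A1: Delta compares -4, -7, 1, 7 and picks Heavy; Echo would get -4.
- A2: Delta compares -7, -3, -2, -3 and picks Medium; Echo would get -4.
- A3: Delta compares -7, 8, 3, 7 and picks Light; Echo would get 9.
- A4: Delta compares 7, 8, -5, 5 and picks Light; Echo would get 8.
Among 4, -4, -4, 9, 8, the best is 9 at A3. Subgame-perfect outcome: (Light, A3) with payoffs (8, 9).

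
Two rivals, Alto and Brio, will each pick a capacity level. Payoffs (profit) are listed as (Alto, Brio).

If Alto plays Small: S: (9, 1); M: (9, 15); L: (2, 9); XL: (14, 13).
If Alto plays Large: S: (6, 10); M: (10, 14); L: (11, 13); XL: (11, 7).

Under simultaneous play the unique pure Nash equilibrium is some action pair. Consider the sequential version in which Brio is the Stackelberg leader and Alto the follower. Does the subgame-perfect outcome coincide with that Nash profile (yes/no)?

yes

Alto best-responds to each possible Brio move:
- S: BR = Small, leader payoff 1.
- M: BR = Large, leader payoff 14.
- L: BR = Large, leader payoff 13.
- XL: BR = Small, leader payoff 13.
Maximizing over 1, 14, 13, 13, Brio chooses M. Subgame-perfect outcome: (Large, M) with payoffs (10, 14).
Under simultaneous play:
Alto's best replies: S→Small; M→Large; L→Large; XL→Small.
Brio's best replies: Small→M; Large→M.
Only (Large, M) has each player best-responding; Nash payoffs (10, 14).
Sequential outcome (Large, M) coincides with the Nash profile (Large, M).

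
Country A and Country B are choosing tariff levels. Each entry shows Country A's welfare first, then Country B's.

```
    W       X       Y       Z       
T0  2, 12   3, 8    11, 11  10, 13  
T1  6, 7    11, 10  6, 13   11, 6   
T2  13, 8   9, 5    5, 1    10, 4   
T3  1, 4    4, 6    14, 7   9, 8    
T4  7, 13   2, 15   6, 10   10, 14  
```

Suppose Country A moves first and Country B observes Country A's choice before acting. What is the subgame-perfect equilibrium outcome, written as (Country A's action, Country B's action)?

(T2, W)

Solve by backward induction (Country A leads).
- T0: Country B compares 12, 8, 11, 13 and picks Z; Country A would get 10.
- T1: Country B compares 7, 10, 13, 6 and picks Y; Country A would get 6.
- T2: Country B compares 8, 5, 1, 4 and picks W; Country A would get 13.
- T3: Country B compares 4, 6, 7, 8 and picks Z; Country A would get 9.
- T4: Country B compares 13, 15, 10, 14 and picks X; Country A would get 2.
Country A's induced payoffs are 10, 6, 13, 9, 2, so Country A commits to T2. Subgame-perfect outcome: (T2, W) with payoffs (13, 8).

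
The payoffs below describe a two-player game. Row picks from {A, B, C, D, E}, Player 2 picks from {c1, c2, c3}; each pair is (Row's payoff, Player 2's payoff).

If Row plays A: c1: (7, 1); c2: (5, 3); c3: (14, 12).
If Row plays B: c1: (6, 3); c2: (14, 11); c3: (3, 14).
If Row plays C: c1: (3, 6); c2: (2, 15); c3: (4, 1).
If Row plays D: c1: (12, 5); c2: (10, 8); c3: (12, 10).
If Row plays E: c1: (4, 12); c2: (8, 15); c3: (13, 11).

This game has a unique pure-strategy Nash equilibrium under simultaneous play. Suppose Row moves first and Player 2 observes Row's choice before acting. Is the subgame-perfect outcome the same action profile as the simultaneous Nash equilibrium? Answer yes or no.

yes

Work backward from Player 2's decision.
- A → Player 2 plays c3 (best of 1, 3, 12); Row gets 14.
- B → Player 2 plays c3 (best of 3, 11, 14); Row gets 3.
- C → Player 2 plays c2 (best of 6, 15, 1); Row gets 2.
- D → Player 2 plays c3 (best of 5, 8, 10); Row gets 12.
- E → Player 2 plays c2 (best of 12, 15, 11); Row gets 8.
Among 14, 3, 2, 12, 8, the best is 14 at A. Subgame-perfect outcome: (A, c3) with payoffs (14, 12).
Now find the simultaneous Nash equilibrium.
Row's best replies: c1→D; c2→B; c3→A.
Player 2's best replies: A→c3; B→c3; C→c2; D→c3; E→c2.
Only (A, c3) has each player best-responding; Nash payoffs (14, 12).
Sequential outcome (A, c3) coincides with the Nash profile (A, c3).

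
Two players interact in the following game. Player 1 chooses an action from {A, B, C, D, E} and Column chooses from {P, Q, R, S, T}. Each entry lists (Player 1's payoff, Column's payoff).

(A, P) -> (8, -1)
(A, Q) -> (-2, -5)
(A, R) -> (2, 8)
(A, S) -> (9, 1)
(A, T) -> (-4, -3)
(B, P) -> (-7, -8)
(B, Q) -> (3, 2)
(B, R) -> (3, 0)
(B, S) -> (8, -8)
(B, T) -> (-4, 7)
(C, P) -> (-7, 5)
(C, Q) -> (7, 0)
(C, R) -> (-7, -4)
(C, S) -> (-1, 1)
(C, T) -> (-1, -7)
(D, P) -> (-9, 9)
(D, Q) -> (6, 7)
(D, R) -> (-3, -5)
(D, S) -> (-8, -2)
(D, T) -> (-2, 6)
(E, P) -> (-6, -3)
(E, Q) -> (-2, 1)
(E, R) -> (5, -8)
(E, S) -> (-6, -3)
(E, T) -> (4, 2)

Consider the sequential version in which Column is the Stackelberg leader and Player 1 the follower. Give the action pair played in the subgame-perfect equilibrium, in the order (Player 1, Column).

(E, T)

Backward induction with Column moving first.
- P: BR = A, leader payoff -1.
- Q: BR = C, leader payoff 0.
- R: BR = E, leader payoff -8.
- S: BR = A, leader payoff 1.
- T: BR = E, leader payoff 2.
Column's induced payoffs are -1, 0, -8, 1, 2, so Column commits to T. Subgame-perfect outcome: (E, T) with payoffs (4, 2).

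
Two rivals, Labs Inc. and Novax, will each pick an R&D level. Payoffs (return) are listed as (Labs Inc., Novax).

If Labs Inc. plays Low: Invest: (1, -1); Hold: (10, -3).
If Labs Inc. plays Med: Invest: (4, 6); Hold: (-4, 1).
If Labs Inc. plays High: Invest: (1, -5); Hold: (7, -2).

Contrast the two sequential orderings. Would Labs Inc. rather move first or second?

If Labs Inc. leads: Novax's best replies are Low→Invest, Med→Invest, High→Hold; Labs Inc.'s induced payoffs 1, 4, 7; outcome (High, Hold), payoffs (7, -2).
If Novax leads: Labs Inc.'s best replies are Invest→Med, Hold→Low; Novax's induced payoffs 6, -3; outcome (Med, Invest), payoffs (4, 6).
Labs Inc. gets 7 moving first and 4 moving second, so Labs Inc. prefers to move first.

first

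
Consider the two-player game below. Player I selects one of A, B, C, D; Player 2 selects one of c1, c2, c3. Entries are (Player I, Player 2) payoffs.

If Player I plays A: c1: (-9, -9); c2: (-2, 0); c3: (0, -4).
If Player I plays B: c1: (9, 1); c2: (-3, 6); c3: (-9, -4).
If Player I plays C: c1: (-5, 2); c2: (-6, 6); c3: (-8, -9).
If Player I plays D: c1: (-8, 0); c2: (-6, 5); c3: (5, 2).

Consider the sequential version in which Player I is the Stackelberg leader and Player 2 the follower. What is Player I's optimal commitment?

A

Work backward from Player 2's decision.
- A → Player 2 plays c2 (best of -9, 0, -4); Player I gets -2.
- B → Player 2 plays c2 (best of 1, 6, -4); Player I gets -3.
- C → Player 2 plays c2 (best of 2, 6, -9); Player I gets -6.
- D → Player 2 plays c2 (best of 0, 5, 2); Player I gets -6.
Player I's induced payoffs are -2, -3, -6, -6, so Player I commits to A. Subgame-perfect outcome: (A, c2) with payoffs (-2, 0).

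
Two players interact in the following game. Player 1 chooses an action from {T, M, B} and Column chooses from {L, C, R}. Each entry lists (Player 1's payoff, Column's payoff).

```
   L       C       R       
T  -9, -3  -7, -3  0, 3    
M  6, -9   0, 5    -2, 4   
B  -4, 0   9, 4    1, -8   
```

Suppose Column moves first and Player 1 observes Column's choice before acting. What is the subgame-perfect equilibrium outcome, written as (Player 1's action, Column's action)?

(B, C)

Work backward from Player 1's decision.
- L: Player 1 compares -9, 6, -4 and picks M; Column would get -9.
- C: Player 1 compares -7, 0, 9 and picks B; Column would get 4.
- R: Player 1 compares 0, -2, 1 and picks B; Column would get -8.
Maximizing over -9, 4, -8, Column chooses C. Subgame-perfect outcome: (B, C) with payoffs (9, 4).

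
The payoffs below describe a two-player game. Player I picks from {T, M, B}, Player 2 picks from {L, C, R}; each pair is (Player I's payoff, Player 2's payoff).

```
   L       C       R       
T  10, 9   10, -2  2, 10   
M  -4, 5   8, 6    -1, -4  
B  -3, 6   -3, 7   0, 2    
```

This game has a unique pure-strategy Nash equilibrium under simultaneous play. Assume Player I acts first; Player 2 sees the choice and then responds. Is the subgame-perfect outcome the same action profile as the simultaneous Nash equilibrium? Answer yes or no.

Player 2 best-responds to each possible Player I move:
- T: Player 2 compares 9, -2, 10 and picks R; Player I would get 2.
- M: Player 2 compares 5, 6, -4 and picks C; Player I would get 8.
- B: Player 2 compares 6, 7, 2 and picks C; Player I would get -3.
Maximizing over 2, 8, -3, Player I chooses M. Subgame-perfect outcome: (M, C) with payoffs (8, 6).
For the simultaneous game, intersect best replies.
Player I's best replies: L→T; C→T; R→T.
Player 2's best replies: T→R; M→C; B→C.
Only (T, R) has each player best-responding; Nash payoffs (2, 10).
Sequential outcome (M, C) differs from the Nash profile (T, R).

no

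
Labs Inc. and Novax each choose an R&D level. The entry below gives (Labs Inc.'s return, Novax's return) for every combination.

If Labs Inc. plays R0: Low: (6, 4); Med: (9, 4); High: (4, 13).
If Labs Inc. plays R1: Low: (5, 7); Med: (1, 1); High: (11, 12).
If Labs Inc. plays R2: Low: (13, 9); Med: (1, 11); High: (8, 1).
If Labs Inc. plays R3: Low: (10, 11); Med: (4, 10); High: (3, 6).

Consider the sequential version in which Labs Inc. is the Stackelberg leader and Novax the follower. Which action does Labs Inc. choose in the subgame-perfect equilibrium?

R1

Work backward from Novax's decision.
- R0: Novax compares 4, 4, 13 and picks High; Labs Inc. would get 4.
- R1: Novax compares 7, 1, 12 and picks High; Labs Inc. would get 11.
- R2: Novax compares 9, 11, 1 and picks Med; Labs Inc. would get 1.
- R3: Novax compares 11, 10, 6 and picks Low; Labs Inc. would get 10.
Maximizing over 4, 11, 1, 10, Labs Inc. chooses R1. Subgame-perfect outcome: (R1, High) with payoffs (11, 12).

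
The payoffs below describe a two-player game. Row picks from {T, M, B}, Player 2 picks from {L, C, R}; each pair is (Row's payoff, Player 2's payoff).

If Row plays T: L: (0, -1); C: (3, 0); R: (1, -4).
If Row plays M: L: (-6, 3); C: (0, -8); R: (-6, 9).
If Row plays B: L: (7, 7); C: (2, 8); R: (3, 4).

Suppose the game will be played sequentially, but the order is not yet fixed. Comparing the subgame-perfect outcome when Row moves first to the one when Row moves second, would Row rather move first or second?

second

If Row leads: Player 2's best replies are T→C, M→R, B→C; Row's induced payoffs 3, -6, 2; outcome (T, C), payoffs (3, 0).
If Player 2 leads: Row's best replies are L→B, C→T, R→B; Player 2's induced payoffs 7, 0, 4; outcome (B, L), payoffs (7, 7).
Row gets 3 moving first and 7 moving second, so Row prefers to move second.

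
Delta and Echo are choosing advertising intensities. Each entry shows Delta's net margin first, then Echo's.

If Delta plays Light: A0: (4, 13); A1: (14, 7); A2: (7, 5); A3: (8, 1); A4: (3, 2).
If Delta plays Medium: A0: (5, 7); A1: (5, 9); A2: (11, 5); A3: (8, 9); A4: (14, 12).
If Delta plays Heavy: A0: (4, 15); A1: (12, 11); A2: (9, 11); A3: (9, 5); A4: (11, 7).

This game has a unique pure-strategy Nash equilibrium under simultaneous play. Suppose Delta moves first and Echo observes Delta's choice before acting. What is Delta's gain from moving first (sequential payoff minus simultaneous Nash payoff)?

0

Solve by backward induction (Delta leads).
- Light: BR = A0, leader payoff 4.
- Medium: BR = A4, leader payoff 14.
- Heavy: BR = A0, leader payoff 4.
Maximizing over 4, 14, 4, Delta chooses Medium. Subgame-perfect outcome: (Medium, A4) with payoffs (14, 12).
Now find the simultaneous Nash equilibrium.
Delta's best replies: A0→Medium; A1→Light; A2→Medium; A3→Heavy; A4→Medium.
Echo's best replies: Light→A0; Medium→A4; Heavy→A0.
Only (Medium, A4) has each player best-responding; Nash payoffs (14, 12).
Delta's commitment gain: 14 − 14 = 0.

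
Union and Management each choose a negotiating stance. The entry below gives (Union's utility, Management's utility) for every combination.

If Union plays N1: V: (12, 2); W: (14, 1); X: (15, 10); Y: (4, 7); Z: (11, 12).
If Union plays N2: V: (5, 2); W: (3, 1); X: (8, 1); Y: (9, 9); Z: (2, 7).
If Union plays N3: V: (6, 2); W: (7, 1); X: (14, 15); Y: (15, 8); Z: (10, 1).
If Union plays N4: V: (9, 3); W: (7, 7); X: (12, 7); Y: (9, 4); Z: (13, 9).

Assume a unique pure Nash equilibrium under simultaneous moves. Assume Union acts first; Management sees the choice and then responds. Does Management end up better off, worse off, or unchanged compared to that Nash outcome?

better off

Solve by backward induction (Union leads).
- N1 → Management plays Z (best of 2, 1, 10, 7, 12); Union gets 11.
- N2 → Management plays Y (best of 2, 1, 1, 9, 7); Union gets 9.
- N3 → Management plays X (best of 2, 1, 15, 8, 1); Union gets 14.
- N4 → Management plays Z (best of 3, 7, 7, 4, 9); Union gets 13.
Among 11, 9, 14, 13, the best is 14 at N3. Subgame-perfect outcome: (N3, X) with payoffs (14, 15).
Under simultaneous play:
Union's best replies: V→N1; W→N1; X→N1; Y→N3; Z→N4.
Management's best replies: N1→Z; N2→Y; N3→X; N4→Z.
Only (N4, Z) has each player best-responding; Nash payoffs (13, 9).
Management earns 15 sequentially versus 9 at the Nash outcome: better off.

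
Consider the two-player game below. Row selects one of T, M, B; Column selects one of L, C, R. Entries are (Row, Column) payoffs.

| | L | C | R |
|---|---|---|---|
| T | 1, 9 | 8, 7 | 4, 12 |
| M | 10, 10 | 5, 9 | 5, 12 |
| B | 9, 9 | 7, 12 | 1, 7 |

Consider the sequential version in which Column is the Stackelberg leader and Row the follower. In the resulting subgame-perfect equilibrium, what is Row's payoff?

5

Work backward from Row's decision.
- L: BR = M, leader payoff 10.
- C: BR = T, leader payoff 7.
- R: BR = M, leader payoff 12.
Column's induced payoffs are 10, 7, 12, so Column commits to R. Subgame-perfect outcome: (M, R) with payoffs (5, 12).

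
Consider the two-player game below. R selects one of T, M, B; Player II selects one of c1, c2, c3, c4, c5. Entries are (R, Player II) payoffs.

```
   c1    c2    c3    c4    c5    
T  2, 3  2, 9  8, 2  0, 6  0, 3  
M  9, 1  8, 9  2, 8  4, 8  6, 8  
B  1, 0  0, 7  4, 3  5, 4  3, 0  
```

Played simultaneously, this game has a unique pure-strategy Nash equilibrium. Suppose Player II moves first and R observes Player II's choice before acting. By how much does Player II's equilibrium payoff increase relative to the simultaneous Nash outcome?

0

Work backward from R's decision.
- c1: BR = M, leader payoff 1.
- c2: BR = M, leader payoff 9.
- c3: BR = T, leader payoff 2.
- c4: BR = B, leader payoff 4.
- c5: BR = M, leader payoff 8.
Maximizing over 1, 9, 2, 4, 8, Player II chooses c2. Subgame-perfect outcome: (M, c2) with payoffs (8, 9).
Now find the simultaneous Nash equilibrium.
R's best replies: c1→M; c2→M; c3→T; c4→B; c5→M.
Player II's best replies: T→c2; M→c2; B→c2.
The unique mutual best reply is (M, c2), giving (8, 9).
Player II's commitment gain: 9 − 9 = 0.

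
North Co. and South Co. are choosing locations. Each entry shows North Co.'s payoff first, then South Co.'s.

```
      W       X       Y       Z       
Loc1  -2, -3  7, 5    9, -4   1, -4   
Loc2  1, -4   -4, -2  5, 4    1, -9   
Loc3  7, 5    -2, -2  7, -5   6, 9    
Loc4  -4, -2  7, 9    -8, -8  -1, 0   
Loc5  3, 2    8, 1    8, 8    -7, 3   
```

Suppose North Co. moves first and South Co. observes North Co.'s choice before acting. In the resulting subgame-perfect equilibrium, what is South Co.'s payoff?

8

Backward induction with North Co. moving first.
- Loc1: BR = X, leader payoff 7.
- Loc2: BR = Y, leader payoff 5.
- Loc3: BR = Z, leader payoff 6.
- Loc4: BR = X, leader payoff 7.
- Loc5: BR = Y, leader payoff 8.
Among 7, 5, 6, 7, 8, the best is 8 at Loc5. Subgame-perfect outcome: (Loc5, Y) with payoffs (8, 8).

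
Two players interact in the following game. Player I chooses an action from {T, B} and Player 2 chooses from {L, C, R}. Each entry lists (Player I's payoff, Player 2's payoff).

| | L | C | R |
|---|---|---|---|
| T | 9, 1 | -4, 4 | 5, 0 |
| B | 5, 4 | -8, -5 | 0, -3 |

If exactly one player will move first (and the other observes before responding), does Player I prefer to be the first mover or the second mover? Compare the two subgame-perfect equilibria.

If Player I leads: Player 2's best replies are T→C, B→L; Player I's induced payoffs -4, 5; outcome (B, L), payoffs (5, 4).
If Player 2 leads: Player I's best replies are L→T, C→T, R→T; Player 2's induced payoffs 1, 4, 0; outcome (T, C), payoffs (-4, 4).
Player I gets 5 moving first and -4 moving second, so Player I prefers to move first.

first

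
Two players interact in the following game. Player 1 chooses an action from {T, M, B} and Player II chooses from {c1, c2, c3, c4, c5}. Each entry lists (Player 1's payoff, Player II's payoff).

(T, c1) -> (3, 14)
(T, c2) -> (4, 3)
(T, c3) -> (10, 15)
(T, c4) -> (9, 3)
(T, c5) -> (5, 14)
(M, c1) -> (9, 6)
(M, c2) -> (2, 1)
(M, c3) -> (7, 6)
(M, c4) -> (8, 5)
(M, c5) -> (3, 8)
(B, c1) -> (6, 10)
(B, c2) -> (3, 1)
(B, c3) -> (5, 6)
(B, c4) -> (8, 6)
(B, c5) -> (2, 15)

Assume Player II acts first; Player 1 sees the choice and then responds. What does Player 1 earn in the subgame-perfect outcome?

10

Player 1 best-responds to each possible Player II move:
- c1 → Player 1 plays M (best of 3, 9, 6); Player II gets 6.
- c2 → Player 1 plays T (best of 4, 2, 3); Player II gets 3.
- c3 → Player 1 plays T (best of 10, 7, 5); Player II gets 15.
- c4 → Player 1 plays T (best of 9, 8, 8); Player II gets 3.
- c5 → Player 1 plays T (best of 5, 3, 2); Player II gets 14.
Among 6, 3, 15, 3, 14, the best is 15 at c3. Subgame-perfect outcome: (T, c3) with payoffs (10, 15).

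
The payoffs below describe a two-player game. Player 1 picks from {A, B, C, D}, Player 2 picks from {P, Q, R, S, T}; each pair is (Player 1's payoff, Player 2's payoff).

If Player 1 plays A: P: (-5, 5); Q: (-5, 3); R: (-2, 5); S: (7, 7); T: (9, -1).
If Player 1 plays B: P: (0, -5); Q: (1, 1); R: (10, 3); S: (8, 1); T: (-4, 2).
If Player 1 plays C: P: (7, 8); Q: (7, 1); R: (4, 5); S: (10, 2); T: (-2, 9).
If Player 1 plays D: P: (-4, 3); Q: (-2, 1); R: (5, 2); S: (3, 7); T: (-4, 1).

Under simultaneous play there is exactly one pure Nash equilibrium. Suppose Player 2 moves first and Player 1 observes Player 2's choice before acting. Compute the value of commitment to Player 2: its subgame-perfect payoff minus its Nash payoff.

Backward induction with Player 2 moving first.
- P: BR = C, leader payoff 8.
- Q: BR = C, leader payoff 1.
- R: BR = B, leader payoff 3.
- S: BR = C, leader payoff 2.
- T: BR = A, leader payoff -1.
Maximizing over 8, 1, 3, 2, -1, Player 2 chooses P. Subgame-perfect outcome: (C, P) with payoffs (7, 8).
Now find the simultaneous Nash equilibrium.
Player 1's best replies: P→C; Q→C; R→B; S→C; T→A.
Player 2's best replies: A→S; B→R; C→T; D→S.
Only (B, R) has each player best-responding; Nash payoffs (10, 3).
Player 2's commitment gain: 8 − 3 = 5.

5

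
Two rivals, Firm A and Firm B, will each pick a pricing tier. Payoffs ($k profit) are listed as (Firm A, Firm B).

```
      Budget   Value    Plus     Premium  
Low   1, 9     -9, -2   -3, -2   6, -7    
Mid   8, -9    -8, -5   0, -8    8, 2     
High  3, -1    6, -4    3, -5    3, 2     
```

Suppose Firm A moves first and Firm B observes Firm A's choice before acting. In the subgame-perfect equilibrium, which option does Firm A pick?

Mid

Firm B best-responds to each possible Firm A move:
- Low: BR = Budget, leader payoff 1.
- Mid: BR = Premium, leader payoff 8.
- High: BR = Premium, leader payoff 3.
Maximizing over 1, 8, 3, Firm A chooses Mid. Subgame-perfect outcome: (Mid, Premium) with payoffs (8, 2).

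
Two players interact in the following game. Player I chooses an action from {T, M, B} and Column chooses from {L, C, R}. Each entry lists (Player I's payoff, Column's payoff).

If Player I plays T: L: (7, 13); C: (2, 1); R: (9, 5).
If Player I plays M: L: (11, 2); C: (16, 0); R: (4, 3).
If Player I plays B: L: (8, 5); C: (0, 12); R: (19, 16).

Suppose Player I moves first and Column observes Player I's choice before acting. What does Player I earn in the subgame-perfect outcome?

Solve by backward induction (Player I leads).
- T → Column plays L (best of 13, 1, 5); Player I gets 7.
- M → Column plays R (best of 2, 0, 3); Player I gets 4.
- B → Column plays R (best of 5, 12, 16); Player I gets 19.
Player I's induced payoffs are 7, 4, 19, so Player I commits to B. Subgame-perfect outcome: (B, R) with payoffs (19, 16).

19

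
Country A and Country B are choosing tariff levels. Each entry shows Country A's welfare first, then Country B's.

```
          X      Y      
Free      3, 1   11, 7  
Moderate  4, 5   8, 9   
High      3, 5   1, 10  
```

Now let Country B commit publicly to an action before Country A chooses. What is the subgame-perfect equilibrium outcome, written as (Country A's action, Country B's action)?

Work backward from Country A's decision.
- X: Country A compares 3, 4, 3 and picks Moderate; Country B would get 5.
- Y: Country A compares 11, 8, 1 and picks Free; Country B would get 7.
Among 5, 7, the best is 7 at Y. Subgame-perfect outcome: (Free, Y) with payoffs (11, 7).

(Free, Y)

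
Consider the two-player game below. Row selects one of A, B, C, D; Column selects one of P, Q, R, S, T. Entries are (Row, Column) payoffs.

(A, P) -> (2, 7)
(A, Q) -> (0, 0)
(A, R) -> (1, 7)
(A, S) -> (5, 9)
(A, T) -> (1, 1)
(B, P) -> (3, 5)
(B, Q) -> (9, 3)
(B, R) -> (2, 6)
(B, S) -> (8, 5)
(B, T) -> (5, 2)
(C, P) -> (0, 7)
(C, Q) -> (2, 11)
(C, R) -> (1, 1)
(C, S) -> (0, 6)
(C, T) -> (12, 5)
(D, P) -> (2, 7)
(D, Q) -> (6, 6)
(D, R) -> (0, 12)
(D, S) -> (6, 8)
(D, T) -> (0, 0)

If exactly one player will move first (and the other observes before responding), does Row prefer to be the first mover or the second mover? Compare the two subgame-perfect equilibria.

first

If Row leads: Column's best replies are A→S, B→R, C→Q, D→R; Row's induced payoffs 5, 2, 2, 0; outcome (A, S), payoffs (5, 9).
If Column leads: Row's best replies are P→B, Q→B, R→B, S→B, T→C; Column's induced payoffs 5, 3, 6, 5, 5; outcome (B, R), payoffs (2, 6).
Row gets 5 moving first and 2 moving second, so Row prefers to move first.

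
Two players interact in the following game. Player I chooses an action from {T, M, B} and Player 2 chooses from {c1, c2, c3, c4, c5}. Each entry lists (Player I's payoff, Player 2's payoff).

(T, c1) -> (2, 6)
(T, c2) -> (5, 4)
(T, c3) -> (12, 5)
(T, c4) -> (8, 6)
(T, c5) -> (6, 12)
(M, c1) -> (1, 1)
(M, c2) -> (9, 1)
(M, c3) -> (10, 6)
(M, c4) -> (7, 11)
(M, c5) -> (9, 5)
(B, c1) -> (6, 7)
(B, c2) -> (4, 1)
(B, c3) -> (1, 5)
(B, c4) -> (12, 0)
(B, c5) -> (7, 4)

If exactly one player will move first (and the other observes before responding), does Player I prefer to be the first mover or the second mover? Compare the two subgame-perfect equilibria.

first

If Player I leads: Player 2's best replies are T→c5, M→c4, B→c1; Player I's induced payoffs 6, 7, 6; outcome (M, c4), payoffs (7, 11).
If Player 2 leads: Player I's best replies are c1→B, c2→M, c3→T, c4→B, c5→M; Player 2's induced payoffs 7, 1, 5, 0, 5; outcome (B, c1), payoffs (6, 7).
Player I gets 7 moving first and 6 moving second, so Player I prefers to move first.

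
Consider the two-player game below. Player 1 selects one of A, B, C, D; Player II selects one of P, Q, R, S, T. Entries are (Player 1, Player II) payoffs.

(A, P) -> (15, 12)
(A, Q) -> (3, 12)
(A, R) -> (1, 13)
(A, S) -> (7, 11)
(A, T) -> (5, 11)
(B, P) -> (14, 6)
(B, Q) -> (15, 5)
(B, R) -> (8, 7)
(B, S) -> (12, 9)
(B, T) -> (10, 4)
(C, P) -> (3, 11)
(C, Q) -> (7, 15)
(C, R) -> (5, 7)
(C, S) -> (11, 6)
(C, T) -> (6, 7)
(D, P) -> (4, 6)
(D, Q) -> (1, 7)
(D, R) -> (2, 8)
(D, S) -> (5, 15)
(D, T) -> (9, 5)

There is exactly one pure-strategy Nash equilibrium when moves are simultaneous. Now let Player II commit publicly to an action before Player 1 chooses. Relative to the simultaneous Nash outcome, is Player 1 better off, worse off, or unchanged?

better off

Player 1 best-responds to each possible Player II move:
- P: BR = A, leader payoff 12.
- Q: BR = B, leader payoff 5.
- R: BR = B, leader payoff 7.
- S: BR = B, leader payoff 9.
- T: BR = B, leader payoff 4.
Player II's induced payoffs are 12, 5, 7, 9, 4, so Player II commits to P. Subgame-perfect outcome: (A, P) with payoffs (15, 12).
For the simultaneous game, intersect best replies.
Player 1's best replies: P→A; Q→B; R→B; S→B; T→B.
Player II's best replies: A→R; B→S; C→Q; D→S.
The unique mutual best reply is (B, S), giving (12, 9).
Player 1 earns 15 sequentially versus 12 at the Nash outcome: better off.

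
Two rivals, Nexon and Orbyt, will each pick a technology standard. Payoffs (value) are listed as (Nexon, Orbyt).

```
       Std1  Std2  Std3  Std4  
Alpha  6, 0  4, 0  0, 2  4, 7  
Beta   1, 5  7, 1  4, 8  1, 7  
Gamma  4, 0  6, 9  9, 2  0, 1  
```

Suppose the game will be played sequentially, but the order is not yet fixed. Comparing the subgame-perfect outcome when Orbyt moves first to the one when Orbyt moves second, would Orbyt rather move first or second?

If Nexon leads: Orbyt's best replies are Alpha→Std4, Beta→Std3, Gamma→Std2; Nexon's induced payoffs 4, 4, 6; outcome (Gamma, Std2), payoffs (6, 9).
If Orbyt leads: Nexon's best replies are Std1→Alpha, Std2→Beta, Std3→Gamma, Std4→Alpha; Orbyt's induced payoffs 0, 1, 2, 7; outcome (Alpha, Std4), payoffs (4, 7).
Orbyt gets 7 moving first and 9 moving second, so Orbyt prefers to move second.

second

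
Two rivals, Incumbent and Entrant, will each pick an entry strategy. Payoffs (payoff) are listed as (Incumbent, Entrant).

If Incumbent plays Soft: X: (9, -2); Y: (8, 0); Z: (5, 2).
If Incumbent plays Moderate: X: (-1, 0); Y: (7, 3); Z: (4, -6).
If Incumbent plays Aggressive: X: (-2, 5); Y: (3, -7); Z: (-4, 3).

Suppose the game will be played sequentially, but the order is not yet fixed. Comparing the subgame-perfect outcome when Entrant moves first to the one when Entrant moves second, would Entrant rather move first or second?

If Incumbent leads: Entrant's best replies are Soft→Z, Moderate→Y, Aggressive→X; Incumbent's induced payoffs 5, 7, -2; outcome (Moderate, Y), payoffs (7, 3).
If Entrant leads: Incumbent's best replies are X→Soft, Y→Soft, Z→Soft; Entrant's induced payoffs -2, 0, 2; outcome (Soft, Z), payoffs (5, 2).
Entrant gets 2 moving first and 3 moving second, so Entrant prefers to move second.

second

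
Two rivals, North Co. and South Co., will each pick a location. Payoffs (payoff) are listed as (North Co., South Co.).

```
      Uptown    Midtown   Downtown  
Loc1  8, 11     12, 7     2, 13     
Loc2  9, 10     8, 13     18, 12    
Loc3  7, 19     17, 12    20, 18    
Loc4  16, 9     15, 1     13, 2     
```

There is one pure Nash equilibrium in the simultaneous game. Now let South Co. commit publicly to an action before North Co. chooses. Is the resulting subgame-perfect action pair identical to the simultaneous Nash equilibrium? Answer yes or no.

no

North Co. best-responds to each possible South Co. move:
- Uptown → North Co. plays Loc4 (best of 8, 9, 7, 16); South Co. gets 9.
- Midtown → North Co. plays Loc3 (best of 12, 8, 17, 15); South Co. gets 12.
- Downtown → North Co. plays Loc3 (best of 2, 18, 20, 13); South Co. gets 18.
Among 9, 12, 18, the best is 18 at Downtown. Subgame-perfect outcome: (Loc3, Downtown) with payoffs (20, 18).
For the simultaneous game, intersect best replies.
North Co.'s best replies: Uptown→Loc4; Midtown→Loc3; Downtown→Loc3.
South Co.'s best replies: Loc1→Downtown; Loc2→Midtown; Loc3→Uptown; Loc4→Uptown.
Only (Loc4, Uptown) has each player best-responding; Nash payoffs (16, 9).
Sequential outcome (Loc3, Downtown) differs from the Nash profile (Loc4, Uptown).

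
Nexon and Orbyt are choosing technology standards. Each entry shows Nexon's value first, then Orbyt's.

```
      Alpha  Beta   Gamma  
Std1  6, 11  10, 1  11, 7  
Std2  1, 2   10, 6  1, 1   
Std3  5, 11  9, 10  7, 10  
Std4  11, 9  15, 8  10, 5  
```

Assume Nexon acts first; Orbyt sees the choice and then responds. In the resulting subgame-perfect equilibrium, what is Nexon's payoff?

11

Backward induction with Nexon moving first.
- Std1: BR = Alpha, leader payoff 6.
- Std2: BR = Beta, leader payoff 10.
- Std3: BR = Alpha, leader payoff 5.
- Std4: BR = Alpha, leader payoff 11.
Among 6, 10, 5, 11, the best is 11 at Std4. Subgame-perfect outcome: (Std4, Alpha) with payoffs (11, 9).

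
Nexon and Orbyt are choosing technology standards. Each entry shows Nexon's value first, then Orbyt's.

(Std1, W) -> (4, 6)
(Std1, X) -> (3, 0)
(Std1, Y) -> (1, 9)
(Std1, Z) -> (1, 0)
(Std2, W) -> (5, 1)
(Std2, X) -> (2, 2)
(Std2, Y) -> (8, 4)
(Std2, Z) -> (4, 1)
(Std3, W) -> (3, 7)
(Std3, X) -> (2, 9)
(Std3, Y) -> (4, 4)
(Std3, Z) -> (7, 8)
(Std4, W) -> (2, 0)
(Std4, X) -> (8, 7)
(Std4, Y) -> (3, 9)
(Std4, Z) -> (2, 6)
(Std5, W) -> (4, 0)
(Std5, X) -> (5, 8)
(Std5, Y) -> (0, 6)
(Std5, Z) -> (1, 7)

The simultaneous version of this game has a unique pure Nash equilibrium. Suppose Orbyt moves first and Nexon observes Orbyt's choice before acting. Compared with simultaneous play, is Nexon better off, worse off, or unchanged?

Work backward from Nexon's decision.
- W: BR = Std2, leader payoff 1.
- X: BR = Std4, leader payoff 7.
- Y: BR = Std2, leader payoff 4.
- Z: BR = Std3, leader payoff 8.
Orbyt's induced payoffs are 1, 7, 4, 8, so Orbyt commits to Z. Subgame-perfect outcome: (Std3, Z) with payoffs (7, 8).
Under simultaneous play:
Nexon's best replies: W→Std2; X→Std4; Y→Std2; Z→Std3.
Orbyt's best replies: Std1→Y; Std2→Y; Std3→X; Std4→Y; Std5→X.
Only (Std2, Y) has each player best-responding; Nash payoffs (8, 4).
Nexon earns 7 sequentially versus 8 at the Nash outcome: worse off.

worse off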